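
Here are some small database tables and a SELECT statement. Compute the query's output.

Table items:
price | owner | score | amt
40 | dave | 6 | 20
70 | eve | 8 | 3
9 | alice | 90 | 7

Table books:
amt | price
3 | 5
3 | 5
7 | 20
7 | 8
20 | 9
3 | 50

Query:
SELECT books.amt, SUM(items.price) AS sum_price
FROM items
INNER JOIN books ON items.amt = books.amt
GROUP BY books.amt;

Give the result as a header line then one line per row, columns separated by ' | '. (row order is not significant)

After JOIN books (6 rows):
items.price | items.owner | items.score | items.amt | books.amt | books.price
40 | dave | 6 | 20 | 20 | 9
70 | eve | 8 | 3 | 3 | 5
70 | eve | 8 | 3 | 3 | 5
70 | eve | 8 | 3 | 3 | 50
9 | alice | 90 | 7 | 7 | 20
9 | alice | 90 | 7 | 7 | 8
After GROUP BY (3 rows):
books.amt | sum_price
20 | 40
3 | 210
7 | 18

== RESULT ==
books.amt | sum_price
20 | 40
3 | 210
7 | 18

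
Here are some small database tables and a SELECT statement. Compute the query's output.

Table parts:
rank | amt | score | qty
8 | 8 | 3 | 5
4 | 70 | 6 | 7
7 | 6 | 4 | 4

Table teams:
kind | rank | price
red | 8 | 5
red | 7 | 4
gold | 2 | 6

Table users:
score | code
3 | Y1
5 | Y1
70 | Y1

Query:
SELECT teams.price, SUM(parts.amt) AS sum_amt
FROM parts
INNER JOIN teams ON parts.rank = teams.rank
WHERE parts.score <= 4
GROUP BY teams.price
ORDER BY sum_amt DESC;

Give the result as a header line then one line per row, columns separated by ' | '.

After JOIN teams (2 rows):
parts.rank | parts.amt | parts.score | parts.qty | teams.kind | teams.rank | teams.price
8 | 8 | 3 | 5 | red | 8 | 5
7 | 6 | 4 | 4 | red | 7 | 4
After WHERE (2 rows):
parts.rank | parts.amt | parts.score | parts.qty | teams.kind | teams.rank | teams.price
8 | 8 | 3 | 5 | red | 8 | 5
7 | 6 | 4 | 4 | red | 7 | 4
After GROUP BY (2 rows):
teams.price | sum_amt
5 | 8
4 | 6
After ORDER BY (2 rows):
teams.price | sum_amt
5 | 8
4 | 6

== RESULT ==
teams.price | sum_amt
5 | 8
4 | 6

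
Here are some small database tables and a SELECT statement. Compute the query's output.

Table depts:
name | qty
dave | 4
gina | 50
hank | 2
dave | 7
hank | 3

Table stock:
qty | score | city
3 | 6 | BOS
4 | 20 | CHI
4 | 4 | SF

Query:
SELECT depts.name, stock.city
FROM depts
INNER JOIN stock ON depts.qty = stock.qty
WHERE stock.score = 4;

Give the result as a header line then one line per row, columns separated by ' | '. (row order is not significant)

== RESULT ==
depts.name | stock.city
dave | SF

Derivation:
After JOIN stock (3 rows):
depts.name | depts.qty | stock.qty | stock.score | stock.city
dave | 4 | 4 | 20 | CHI
dave | 4 | 4 | 4 | SF
hank | 3 | 3 | 6 | BOS
After WHERE (1 rows):
depts.name | depts.qty | stock.qty | stock.score | stock.city
dave | 4 | 4 | 4 | SF
After SELECT (1 rows):
depts.name | stock.city
dave | SF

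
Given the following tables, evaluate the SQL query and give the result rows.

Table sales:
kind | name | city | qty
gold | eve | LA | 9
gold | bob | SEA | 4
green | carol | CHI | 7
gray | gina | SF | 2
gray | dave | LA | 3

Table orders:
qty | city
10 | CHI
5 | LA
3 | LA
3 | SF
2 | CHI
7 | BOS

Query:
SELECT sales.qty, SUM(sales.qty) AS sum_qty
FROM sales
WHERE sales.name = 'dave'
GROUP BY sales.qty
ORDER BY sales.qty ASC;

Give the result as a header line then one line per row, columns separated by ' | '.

== RESULT ==
sales.qty | sum_qty
3 | 3

Derivation:
After WHERE (1 rows):
sales.kind | sales.name | sales.city | sales.qty
gray | dave | LA | 3
After GROUP BY (1 rows):
sales.qty | sum_qty
3 | 3
After ORDER BY (1 rows):
sales.qty | sum_qty
3 | 3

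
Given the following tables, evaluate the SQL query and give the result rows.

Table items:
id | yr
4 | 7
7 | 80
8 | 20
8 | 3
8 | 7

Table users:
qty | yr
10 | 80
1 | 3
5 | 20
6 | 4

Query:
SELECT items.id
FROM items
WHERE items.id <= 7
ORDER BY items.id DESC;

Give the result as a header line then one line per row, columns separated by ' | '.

After WHERE (2 rows):
items.id | items.yr
4 | 7
7 | 80
After SELECT (2 rows):
items.id
4
7
After ORDER BY (2 rows):
items.id
7
4

== RESULT ==
items.id
7
4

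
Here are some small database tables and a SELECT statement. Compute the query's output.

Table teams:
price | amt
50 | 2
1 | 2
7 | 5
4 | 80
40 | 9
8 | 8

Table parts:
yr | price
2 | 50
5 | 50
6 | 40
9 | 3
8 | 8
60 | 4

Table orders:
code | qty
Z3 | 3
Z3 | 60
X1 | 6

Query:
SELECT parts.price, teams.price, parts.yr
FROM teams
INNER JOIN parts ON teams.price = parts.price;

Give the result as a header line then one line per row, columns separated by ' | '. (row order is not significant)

== RESULT ==
parts.price | teams.price | parts.yr
50 | 50 | 2
50 | 50 | 5
4 | 4 | 60
40 | 40 | 6
8 | 8 | 8

Derivation:
After JOIN parts (5 rows):
teams.price | teams.amt | parts.yr | parts.price
50 | 2 | 2 | 50
50 | 2 | 5 | 50
4 | 80 | 60 | 4
40 | 9 | 6 | 40
8 | 8 | 8 | 8
After SELECT (5 rows):
parts.price | teams.price | parts.yr
50 | 50 | 2
50 | 50 | 5
4 | 4 | 60
40 | 40 | 6
8 | 8 | 8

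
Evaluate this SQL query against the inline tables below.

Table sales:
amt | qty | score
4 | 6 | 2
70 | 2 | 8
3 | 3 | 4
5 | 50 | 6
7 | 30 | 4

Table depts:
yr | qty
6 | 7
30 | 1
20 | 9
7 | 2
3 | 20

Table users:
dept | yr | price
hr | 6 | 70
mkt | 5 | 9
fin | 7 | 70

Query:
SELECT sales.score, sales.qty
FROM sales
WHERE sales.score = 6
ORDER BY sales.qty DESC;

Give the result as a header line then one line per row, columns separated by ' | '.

After WHERE (1 rows):
sales.amt | sales.qty | sales.score
5 | 50 | 6
After SELECT (1 rows):
sales.score | sales.qty
6 | 50
After ORDER BY (1 rows):
sales.score | sales.qty
6 | 50

== RESULT ==
sales.score | sales.qty
6 | 50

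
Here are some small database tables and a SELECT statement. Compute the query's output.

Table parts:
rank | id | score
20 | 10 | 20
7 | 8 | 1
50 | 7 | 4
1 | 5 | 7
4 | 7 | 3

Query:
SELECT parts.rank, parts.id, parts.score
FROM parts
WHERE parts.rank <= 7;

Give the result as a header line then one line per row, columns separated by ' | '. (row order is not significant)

After WHERE (3 rows):
parts.rank | parts.id | parts.score
7 | 8 | 1
1 | 5 | 7
4 | 7 | 3
After SELECT (3 rows):
parts.rank | parts.id | parts.score
7 | 8 | 1
1 | 5 | 7
4 | 7 | 3

== RESULT ==
parts.rank | parts.id | parts.score
7 | 8 | 1
1 | 5 | 7
4 | 7 | 3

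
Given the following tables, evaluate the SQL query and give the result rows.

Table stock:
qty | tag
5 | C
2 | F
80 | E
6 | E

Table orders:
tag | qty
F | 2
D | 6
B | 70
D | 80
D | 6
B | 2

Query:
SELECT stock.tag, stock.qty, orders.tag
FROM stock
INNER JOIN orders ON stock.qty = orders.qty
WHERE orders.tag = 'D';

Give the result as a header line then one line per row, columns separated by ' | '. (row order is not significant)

== RESULT ==
stock.tag | stock.qty | orders.tag
E | 80 | D
E | 6 | D
E | 6 | D

Derivation:
After JOIN orders (5 rows):
stock.qty | stock.tag | orders.tag | orders.qty
2 | F | F | 2
2 | F | B | 2
80 | E | D | 80
6 | E | D | 6
6 | E | D | 6
After WHERE (3 rows):
stock.qty | stock.tag | orders.tag | orders.qty
80 | E | D | 80
6 | E | D | 6
6 | E | D | 6
After SELECT (3 rows):
stock.tag | stock.qty | orders.tag
E | 80 | D
E | 6 | D
E | 6 | D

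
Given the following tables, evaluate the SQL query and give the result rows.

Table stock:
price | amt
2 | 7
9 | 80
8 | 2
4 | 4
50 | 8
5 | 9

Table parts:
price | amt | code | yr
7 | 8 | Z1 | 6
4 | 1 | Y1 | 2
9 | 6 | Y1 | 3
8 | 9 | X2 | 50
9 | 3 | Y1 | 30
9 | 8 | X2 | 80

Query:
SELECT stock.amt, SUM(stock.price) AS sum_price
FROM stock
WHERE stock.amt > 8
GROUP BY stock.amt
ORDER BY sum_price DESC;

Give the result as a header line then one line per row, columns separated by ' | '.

== RESULT ==
stock.amt | sum_price
80 | 9
9 | 5

Derivation:
After WHERE (2 rows):
stock.price | stock.amt
9 | 80
5 | 9
After GROUP BY (2 rows):
stock.amt | sum_price
80 | 9
9 | 5
After ORDER BY (2 rows):
stock.amt | sum_price
80 | 9
9 | 5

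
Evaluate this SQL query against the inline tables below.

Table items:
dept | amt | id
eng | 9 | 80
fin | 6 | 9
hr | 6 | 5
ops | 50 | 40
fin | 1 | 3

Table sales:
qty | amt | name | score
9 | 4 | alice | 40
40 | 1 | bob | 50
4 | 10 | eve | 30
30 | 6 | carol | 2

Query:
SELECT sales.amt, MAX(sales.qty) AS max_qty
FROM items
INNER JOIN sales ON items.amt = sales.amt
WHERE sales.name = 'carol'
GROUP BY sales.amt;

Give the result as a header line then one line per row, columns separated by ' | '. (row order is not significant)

== RESULT ==
sales.amt | max_qty
6 | 30

Derivation:
After JOIN sales (3 rows):
items.dept | items.amt | items.id | sales.qty | sales.amt | sales.name | sales.score
fin | 6 | 9 | 30 | 6 | carol | 2
hr | 6 | 5 | 30 | 6 | carol | 2
fin | 1 | 3 | 40 | 1 | bob | 50
After WHERE (2 rows):
items.dept | items.amt | items.id | sales.qty | sales.amt | sales.name | sales.score
fin | 6 | 9 | 30 | 6 | carol | 2
hr | 6 | 5 | 30 | 6 | carol | 2
After GROUP BY (1 rows):
sales.amt | max_qty
6 | 30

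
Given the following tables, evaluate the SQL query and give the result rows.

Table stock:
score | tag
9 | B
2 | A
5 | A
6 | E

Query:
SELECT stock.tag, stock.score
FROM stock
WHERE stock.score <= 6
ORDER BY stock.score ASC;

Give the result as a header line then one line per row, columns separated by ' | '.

== RESULT ==
stock.tag | stock.score
A | 2
A | 5
E | 6

Derivation:
After WHERE (3 rows):
stock.score | stock.tag
2 | A
5 | A
6 | E
After SELECT (3 rows):
stock.tag | stock.score
A | 2
A | 5
E | 6
After ORDER BY (3 rows):
stock.tag | stock.score
A | 2
A | 5
E | 6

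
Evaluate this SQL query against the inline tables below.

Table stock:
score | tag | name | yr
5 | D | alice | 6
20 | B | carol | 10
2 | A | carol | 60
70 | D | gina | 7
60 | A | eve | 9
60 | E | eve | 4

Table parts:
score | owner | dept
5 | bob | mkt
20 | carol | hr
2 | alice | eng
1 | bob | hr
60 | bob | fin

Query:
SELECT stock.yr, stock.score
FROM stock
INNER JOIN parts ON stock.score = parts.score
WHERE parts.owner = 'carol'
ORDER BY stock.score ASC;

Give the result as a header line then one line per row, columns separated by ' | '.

== RESULT ==
stock.yr | stock.score
10 | 20

Derivation:
After JOIN parts (5 rows):
stock.score | stock.tag | stock.name | stock.yr | parts.score | parts.owner | parts.dept
5 | D | alice | 6 | 5 | bob | mkt
20 | B | carol | 10 | 20 | carol | hr
2 | A | carol | 60 | 2 | alice | eng
60 | A | eve | 9 | 60 | bob | fin
60 | E | eve | 4 | 60 | bob | fin
After WHERE (1 rows):
stock.score | stock.tag | stock.name | stock.yr | parts.score | parts.owner | parts.dept
20 | B | carol | 10 | 20 | carol | hr
After SELECT (1 rows):
stock.yr | stock.score
10 | 20
After ORDER BY (1 rows):
stock.yr | stock.score
10 | 20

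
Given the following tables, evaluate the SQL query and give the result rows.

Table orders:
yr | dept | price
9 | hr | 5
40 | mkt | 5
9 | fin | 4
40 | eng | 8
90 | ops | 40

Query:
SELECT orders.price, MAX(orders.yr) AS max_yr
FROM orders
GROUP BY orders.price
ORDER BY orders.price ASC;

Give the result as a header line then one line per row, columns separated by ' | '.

== RESULT ==
orders.price | max_yr
4 | 9
5 | 40
8 | 40
40 | 90

Derivation:
After GROUP BY (4 rows):
orders.price | max_yr
5 | 40
4 | 9
8 | 40
40 | 90
After ORDER BY (4 rows):
orders.price | max_yr
4 | 9
5 | 40
8 | 40
40 | 90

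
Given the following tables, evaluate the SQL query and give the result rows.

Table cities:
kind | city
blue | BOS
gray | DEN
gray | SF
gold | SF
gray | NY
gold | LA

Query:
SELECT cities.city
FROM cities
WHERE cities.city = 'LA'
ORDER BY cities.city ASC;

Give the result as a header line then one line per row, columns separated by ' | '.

After WHERE (1 rows):
cities.kind | cities.city
gold | LA
After SELECT (1 rows):
cities.city
LA
After ORDER BY (1 rows):
cities.city
LA

== RESULT ==
cities.city
LA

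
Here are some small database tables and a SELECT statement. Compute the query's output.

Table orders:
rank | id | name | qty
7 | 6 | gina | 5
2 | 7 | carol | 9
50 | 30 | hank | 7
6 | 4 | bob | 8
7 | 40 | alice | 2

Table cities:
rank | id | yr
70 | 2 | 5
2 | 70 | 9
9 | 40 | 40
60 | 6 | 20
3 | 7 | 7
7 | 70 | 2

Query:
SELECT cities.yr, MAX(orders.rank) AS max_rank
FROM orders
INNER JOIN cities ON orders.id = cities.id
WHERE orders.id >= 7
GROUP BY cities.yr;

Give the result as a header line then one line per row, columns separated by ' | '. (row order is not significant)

After JOIN cities (3 rows):
orders.rank | orders.id | orders.name | orders.qty | cities.rank | cities.id | cities.yr
7 | 6 | gina | 5 | 60 | 6 | 20
2 | 7 | carol | 9 | 3 | 7 | 7
7 | 40 | alice | 2 | 9 | 40 | 40
After WHERE (2 rows):
orders.rank | orders.id | orders.name | orders.qty | cities.rank | cities.id | cities.yr
2 | 7 | carol | 9 | 3 | 7 | 7
7 | 40 | alice | 2 | 9 | 40 | 40
After GROUP BY (2 rows):
cities.yr | max_rank
7 | 2
40 | 7

== RESULT ==
cities.yr | max_rank
7 | 2
40 | 7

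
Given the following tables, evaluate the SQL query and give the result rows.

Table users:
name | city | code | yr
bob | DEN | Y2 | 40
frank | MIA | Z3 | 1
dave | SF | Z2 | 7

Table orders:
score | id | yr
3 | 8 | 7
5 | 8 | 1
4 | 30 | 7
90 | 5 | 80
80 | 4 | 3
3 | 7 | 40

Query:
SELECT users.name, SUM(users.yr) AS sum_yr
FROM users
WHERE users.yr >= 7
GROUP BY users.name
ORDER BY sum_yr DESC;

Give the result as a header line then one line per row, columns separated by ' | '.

== RESULT ==
users.name | sum_yr
bob | 40
dave | 7

Derivation:
After WHERE (2 rows):
users.name | users.city | users.code | users.yr
bob | DEN | Y2 | 40
dave | SF | Z2 | 7
After GROUP BY (2 rows):
users.name | sum_yr
bob | 40
dave | 7
After ORDER BY (2 rows):
users.name | sum_yr
bob | 40
dave | 7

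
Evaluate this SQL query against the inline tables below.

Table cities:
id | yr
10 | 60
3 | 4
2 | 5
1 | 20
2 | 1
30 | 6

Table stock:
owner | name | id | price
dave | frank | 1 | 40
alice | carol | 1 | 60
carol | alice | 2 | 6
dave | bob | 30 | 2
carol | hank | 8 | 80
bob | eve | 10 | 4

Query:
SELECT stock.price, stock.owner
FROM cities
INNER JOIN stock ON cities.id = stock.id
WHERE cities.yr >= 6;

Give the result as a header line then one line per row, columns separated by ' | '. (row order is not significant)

== RESULT ==
stock.price | stock.owner
4 | bob
40 | dave
60 | alice
2 | dave

Derivation:
After JOIN stock (6 rows):
cities.id | cities.yr | stock.owner | stock.name | stock.id | stock.price
10 | 60 | bob | eve | 10 | 4
2 | 5 | carol | alice | 2 | 6
1 | 20 | dave | frank | 1 | 40
1 | 20 | alice | carol | 1 | 60
2 | 1 | carol | alice | 2 | 6
30 | 6 | dave | bob | 30 | 2
After WHERE (4 rows):
cities.id | cities.yr | stock.owner | stock.name | stock.id | stock.price
10 | 60 | bob | eve | 10 | 4
1 | 20 | dave | frank | 1 | 40
1 | 20 | alice | carol | 1 | 60
30 | 6 | dave | bob | 30 | 2
After SELECT (4 rows):
stock.price | stock.owner
4 | bob
40 | dave
60 | alice
2 | dave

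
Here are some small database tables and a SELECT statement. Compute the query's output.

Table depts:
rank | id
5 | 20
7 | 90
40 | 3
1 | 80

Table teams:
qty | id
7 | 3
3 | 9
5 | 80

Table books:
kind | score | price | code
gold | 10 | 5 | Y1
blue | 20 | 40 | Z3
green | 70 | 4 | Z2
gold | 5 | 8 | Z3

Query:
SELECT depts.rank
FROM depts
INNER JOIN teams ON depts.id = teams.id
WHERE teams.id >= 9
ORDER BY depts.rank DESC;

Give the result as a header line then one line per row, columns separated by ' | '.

After JOIN teams (2 rows):
depts.rank | depts.id | teams.qty | teams.id
40 | 3 | 7 | 3
1 | 80 | 5 | 80
After WHERE (1 rows):
depts.rank | depts.id | teams.qty | teams.id
1 | 80 | 5 | 80
After SELECT (1 rows):
depts.rank
1
After ORDER BY (1 rows):
depts.rank
1

== RESULT ==
depts.rank
1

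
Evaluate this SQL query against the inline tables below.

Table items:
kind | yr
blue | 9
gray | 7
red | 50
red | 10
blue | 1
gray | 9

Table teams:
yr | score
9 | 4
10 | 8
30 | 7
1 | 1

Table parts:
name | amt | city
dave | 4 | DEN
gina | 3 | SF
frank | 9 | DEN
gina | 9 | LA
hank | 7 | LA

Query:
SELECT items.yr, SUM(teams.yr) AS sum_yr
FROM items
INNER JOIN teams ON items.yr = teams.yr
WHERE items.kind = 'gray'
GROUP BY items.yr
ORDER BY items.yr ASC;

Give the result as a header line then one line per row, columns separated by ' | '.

== RESULT ==
items.yr | sum_yr
9 | 9

Derivation:
After JOIN teams (4 rows):
items.kind | items.yr | teams.yr | teams.score
blue | 9 | 9 | 4
red | 10 | 10 | 8
blue | 1 | 1 | 1
gray | 9 | 9 | 4
After WHERE (1 rows):
items.kind | items.yr | teams.yr | teams.score
gray | 9 | 9 | 4
After GROUP BY (1 rows):
items.yr | sum_yr
9 | 9
After ORDER BY (1 rows):
items.yr | sum_yr
9 | 9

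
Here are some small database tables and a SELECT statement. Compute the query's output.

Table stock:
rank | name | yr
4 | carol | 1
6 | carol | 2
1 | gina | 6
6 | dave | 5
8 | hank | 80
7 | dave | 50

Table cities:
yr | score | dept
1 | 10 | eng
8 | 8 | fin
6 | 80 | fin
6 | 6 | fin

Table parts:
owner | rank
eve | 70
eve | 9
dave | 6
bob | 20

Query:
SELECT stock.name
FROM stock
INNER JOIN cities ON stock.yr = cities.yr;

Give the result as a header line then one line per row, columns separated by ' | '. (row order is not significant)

After JOIN cities (3 rows):
stock.rank | stock.name | stock.yr | cities.yr | cities.score | cities.dept
4 | carol | 1 | 1 | 10 | eng
1 | gina | 6 | 6 | 80 | fin
1 | gina | 6 | 6 | 6 | fin
After SELECT (3 rows):
stock.name
carol
gina
gina

== RESULT ==
stock.name
carol
gina
gina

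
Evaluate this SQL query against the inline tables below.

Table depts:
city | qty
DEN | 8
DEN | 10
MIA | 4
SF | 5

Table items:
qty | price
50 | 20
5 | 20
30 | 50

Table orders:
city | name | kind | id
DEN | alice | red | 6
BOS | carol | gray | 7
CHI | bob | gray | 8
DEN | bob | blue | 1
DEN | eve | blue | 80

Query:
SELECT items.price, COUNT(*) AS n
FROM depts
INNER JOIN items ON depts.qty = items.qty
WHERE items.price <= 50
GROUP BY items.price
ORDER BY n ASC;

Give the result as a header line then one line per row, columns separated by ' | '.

After JOIN items (1 rows):
depts.city | depts.qty | items.qty | items.price
SF | 5 | 5 | 20
After WHERE (1 rows):
depts.city | depts.qty | items.qty | items.price
SF | 5 | 5 | 20
After GROUP BY (1 rows):
items.price | n
20 | 1
After ORDER BY (1 rows):
items.price | n
20 | 1

== RESULT ==
items.price | n
20 | 1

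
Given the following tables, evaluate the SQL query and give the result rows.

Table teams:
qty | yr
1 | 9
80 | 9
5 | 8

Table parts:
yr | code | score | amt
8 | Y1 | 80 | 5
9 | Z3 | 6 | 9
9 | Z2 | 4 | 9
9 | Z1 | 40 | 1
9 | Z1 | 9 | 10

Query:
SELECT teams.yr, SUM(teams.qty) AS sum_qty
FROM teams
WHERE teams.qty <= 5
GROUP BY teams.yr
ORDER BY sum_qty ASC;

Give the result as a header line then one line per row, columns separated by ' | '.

After WHERE (2 rows):
teams.qty | teams.yr
1 | 9
5 | 8
After GROUP BY (2 rows):
teams.yr | sum_qty
9 | 1
8 | 5
After ORDER BY (2 rows):
teams.yr | sum_qty
9 | 1
8 | 5

== RESULT ==
teams.yr | sum_qty
9 | 1
8 | 5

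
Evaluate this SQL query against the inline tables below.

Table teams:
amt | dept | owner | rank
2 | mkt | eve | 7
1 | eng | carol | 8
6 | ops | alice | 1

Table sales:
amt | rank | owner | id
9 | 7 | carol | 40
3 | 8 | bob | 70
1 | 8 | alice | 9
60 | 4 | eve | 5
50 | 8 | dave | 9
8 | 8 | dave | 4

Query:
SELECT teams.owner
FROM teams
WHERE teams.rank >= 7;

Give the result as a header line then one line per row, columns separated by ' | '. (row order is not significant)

After WHERE (2 rows):
teams.amt | teams.dept | teams.owner | teams.rank
2 | mkt | eve | 7
1 | eng | carol | 8
After SELECT (2 rows):
teams.owner
eve
carol

== RESULT ==
teams.owner
eve
carol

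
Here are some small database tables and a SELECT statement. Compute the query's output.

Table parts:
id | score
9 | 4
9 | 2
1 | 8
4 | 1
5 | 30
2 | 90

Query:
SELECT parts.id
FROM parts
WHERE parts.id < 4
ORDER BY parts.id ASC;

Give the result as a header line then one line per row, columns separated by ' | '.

After WHERE (2 rows):
parts.id | parts.score
1 | 8
2 | 90
After SELECT (2 rows):
parts.id
1
2
After ORDER BY (2 rows):
parts.id
1
2

== RESULT ==
parts.id
1
2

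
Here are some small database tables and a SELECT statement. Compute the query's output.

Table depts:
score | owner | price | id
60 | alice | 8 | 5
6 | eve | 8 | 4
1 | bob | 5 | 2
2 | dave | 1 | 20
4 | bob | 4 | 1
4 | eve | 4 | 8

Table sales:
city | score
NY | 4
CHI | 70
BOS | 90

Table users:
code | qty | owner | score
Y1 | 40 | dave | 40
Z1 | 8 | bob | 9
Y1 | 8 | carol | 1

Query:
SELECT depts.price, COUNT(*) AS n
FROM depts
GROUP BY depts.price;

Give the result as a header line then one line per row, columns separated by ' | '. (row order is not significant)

After GROUP BY (4 rows):
depts.price | n
8 | 2
5 | 1
1 | 1
4 | 2

== RESULT ==
depts.price | n
8 | 2
5 | 1
1 | 1
4 | 2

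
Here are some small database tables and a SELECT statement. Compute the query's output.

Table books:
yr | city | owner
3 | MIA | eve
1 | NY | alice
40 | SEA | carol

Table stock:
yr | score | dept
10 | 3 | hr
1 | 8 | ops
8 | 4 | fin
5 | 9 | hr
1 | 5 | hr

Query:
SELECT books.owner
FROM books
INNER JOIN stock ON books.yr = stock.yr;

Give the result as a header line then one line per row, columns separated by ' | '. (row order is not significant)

== RESULT ==
books.owner
alice
alice

Derivation:
After JOIN stock (2 rows):
books.yr | books.city | books.owner | stock.yr | stock.score | stock.dept
1 | NY | alice | 1 | 8 | ops
1 | NY | alice | 1 | 5 | hr
After SELECT (2 rows):
books.owner
alice
alice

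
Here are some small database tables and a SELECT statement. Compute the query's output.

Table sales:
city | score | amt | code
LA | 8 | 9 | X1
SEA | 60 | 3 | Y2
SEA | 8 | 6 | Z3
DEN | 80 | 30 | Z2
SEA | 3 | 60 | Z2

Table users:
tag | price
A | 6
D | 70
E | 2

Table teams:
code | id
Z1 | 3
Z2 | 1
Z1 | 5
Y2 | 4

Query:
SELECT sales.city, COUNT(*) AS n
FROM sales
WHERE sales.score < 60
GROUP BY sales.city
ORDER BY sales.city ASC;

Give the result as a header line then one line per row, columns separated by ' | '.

== RESULT ==
sales.city | n
LA | 1
SEA | 2

Derivation:
After WHERE (3 rows):
sales.city | sales.score | sales.amt | sales.code
LA | 8 | 9 | X1
SEA | 8 | 6 | Z3
SEA | 3 | 60 | Z2
After GROUP BY (2 rows):
sales.city | n
LA | 1
SEA | 2
After ORDER BY (2 rows):
sales.city | n
LA | 1
SEA | 2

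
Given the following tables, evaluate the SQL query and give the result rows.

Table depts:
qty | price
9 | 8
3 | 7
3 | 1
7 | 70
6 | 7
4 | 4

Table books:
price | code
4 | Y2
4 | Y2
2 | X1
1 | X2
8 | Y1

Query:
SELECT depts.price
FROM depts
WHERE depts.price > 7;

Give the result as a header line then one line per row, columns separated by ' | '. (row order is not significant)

== RESULT ==
depts.price
8
70

Derivation:
After WHERE (2 rows):
depts.qty | depts.price
9 | 8
7 | 70
After SELECT (2 rows):
depts.price
8
70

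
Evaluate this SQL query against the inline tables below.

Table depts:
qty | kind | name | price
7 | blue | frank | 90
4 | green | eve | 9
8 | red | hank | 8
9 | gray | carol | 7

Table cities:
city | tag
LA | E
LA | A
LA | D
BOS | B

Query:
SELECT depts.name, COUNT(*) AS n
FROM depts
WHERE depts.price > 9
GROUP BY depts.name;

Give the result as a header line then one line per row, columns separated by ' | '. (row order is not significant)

After WHERE (1 rows):
depts.qty | depts.kind | depts.name | depts.price
7 | blue | frank | 90
After GROUP BY (1 rows):
depts.name | n
frank | 1

== RESULT ==
depts.name | n
frank | 1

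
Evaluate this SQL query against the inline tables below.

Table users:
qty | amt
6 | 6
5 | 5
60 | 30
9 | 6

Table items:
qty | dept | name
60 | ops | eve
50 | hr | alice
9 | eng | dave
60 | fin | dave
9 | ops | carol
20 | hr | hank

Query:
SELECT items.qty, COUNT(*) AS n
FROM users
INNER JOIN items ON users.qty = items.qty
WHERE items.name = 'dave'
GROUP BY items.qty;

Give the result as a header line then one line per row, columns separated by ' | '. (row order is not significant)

== RESULT ==
items.qty | n
60 | 1
9 | 1

Derivation:
After JOIN items (4 rows):
users.qty | users.amt | items.qty | items.dept | items.name
60 | 30 | 60 | ops | eve
60 | 30 | 60 | fin | dave
9 | 6 | 9 | eng | dave
9 | 6 | 9 | ops | carol
After WHERE (2 rows):
users.qty | users.amt | items.qty | items.dept | items.name
60 | 30 | 60 | fin | dave
9 | 6 | 9 | eng | dave
After GROUP BY (2 rows):
items.qty | n
60 | 1
9 | 1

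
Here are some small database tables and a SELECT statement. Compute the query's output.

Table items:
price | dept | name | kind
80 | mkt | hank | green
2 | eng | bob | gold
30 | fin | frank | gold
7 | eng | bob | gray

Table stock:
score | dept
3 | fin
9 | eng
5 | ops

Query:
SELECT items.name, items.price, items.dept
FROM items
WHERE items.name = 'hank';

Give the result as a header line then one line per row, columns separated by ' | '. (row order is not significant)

After WHERE (1 rows):
items.price | items.dept | items.name | items.kind
80 | mkt | hank | green
After SELECT (1 rows):
items.name | items.price | items.dept
hank | 80 | mkt

== RESULT ==
items.name | items.price | items.dept
hank | 80 | mkt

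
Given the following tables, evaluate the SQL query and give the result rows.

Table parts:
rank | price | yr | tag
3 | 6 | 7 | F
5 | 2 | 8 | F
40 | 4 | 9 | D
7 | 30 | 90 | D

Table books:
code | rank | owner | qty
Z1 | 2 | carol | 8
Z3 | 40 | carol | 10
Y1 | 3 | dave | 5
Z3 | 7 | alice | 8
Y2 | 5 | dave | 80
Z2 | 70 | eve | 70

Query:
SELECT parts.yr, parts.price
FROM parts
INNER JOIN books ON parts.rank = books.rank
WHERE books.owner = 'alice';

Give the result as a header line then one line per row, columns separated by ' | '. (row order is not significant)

== RESULT ==
parts.yr | parts.price
90 | 30

Derivation:
After JOIN books (4 rows):
parts.rank | parts.price | parts.yr | parts.tag | books.code | books.rank | books.owner | books.qty
3 | 6 | 7 | F | Y1 | 3 | dave | 5
5 | 2 | 8 | F | Y2 | 5 | dave | 80
40 | 4 | 9 | D | Z3 | 40 | carol | 10
7 | 30 | 90 | D | Z3 | 7 | alice | 8
After WHERE (1 rows):
parts.rank | parts.price | parts.yr | parts.tag | books.code | books.rank | books.owner | books.qty
7 | 30 | 90 | D | Z3 | 7 | alice | 8
After SELECT (1 rows):
parts.yr | parts.price
90 | 30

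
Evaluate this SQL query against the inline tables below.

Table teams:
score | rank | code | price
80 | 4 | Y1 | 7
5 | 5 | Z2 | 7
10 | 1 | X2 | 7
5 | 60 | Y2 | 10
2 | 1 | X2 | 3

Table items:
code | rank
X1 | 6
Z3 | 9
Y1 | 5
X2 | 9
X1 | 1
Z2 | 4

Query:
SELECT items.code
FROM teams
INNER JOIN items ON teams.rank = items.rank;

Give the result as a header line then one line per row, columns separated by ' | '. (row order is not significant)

== RESULT ==
items.code
Z2
Y1
X1
X1

Derivation:
After JOIN items (4 rows):
teams.score | teams.rank | teams.code | teams.price | items.code | items.rank
80 | 4 | Y1 | 7 | Z2 | 4
5 | 5 | Z2 | 7 | Y1 | 5
10 | 1 | X2 | 7 | X1 | 1
2 | 1 | X2 | 3 | X1 | 1
After SELECT (4 rows):
items.code
Z2
Y1
X1
X1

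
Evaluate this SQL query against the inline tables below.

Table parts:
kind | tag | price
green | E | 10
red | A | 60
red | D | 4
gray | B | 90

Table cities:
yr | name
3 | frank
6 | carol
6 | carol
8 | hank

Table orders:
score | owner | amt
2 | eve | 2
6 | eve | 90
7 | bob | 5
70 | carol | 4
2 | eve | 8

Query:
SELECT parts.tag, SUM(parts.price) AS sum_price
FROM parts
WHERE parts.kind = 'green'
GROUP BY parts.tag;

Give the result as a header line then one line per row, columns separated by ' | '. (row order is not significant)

== RESULT ==
parts.tag | sum_price
E | 10

Derivation:
After WHERE (1 rows):
parts.kind | parts.tag | parts.price
green | E | 10
After GROUP BY (1 rows):
parts.tag | sum_price
E | 10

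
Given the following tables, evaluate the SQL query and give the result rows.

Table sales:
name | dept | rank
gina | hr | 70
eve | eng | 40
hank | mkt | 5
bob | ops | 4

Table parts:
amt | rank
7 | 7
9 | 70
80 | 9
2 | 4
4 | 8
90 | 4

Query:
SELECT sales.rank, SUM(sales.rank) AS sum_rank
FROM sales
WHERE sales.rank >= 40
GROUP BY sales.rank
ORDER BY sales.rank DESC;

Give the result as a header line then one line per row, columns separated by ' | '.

After WHERE (2 rows):
sales.name | sales.dept | sales.rank
gina | hr | 70
eve | eng | 40
After GROUP BY (2 rows):
sales.rank | sum_rank
70 | 70
40 | 40
After ORDER BY (2 rows):
sales.rank | sum_rank
70 | 70
40 | 40

== RESULT ==
sales.rank | sum_rank
70 | 70
40 | 40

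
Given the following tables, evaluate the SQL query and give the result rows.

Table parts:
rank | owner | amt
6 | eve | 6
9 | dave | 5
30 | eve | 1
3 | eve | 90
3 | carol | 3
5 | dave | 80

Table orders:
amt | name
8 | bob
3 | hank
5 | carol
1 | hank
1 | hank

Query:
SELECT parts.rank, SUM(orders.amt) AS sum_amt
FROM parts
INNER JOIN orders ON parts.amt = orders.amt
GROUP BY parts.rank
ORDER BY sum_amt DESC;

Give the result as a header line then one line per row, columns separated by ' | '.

After JOIN orders (4 rows):
parts.rank | parts.owner | parts.amt | orders.amt | orders.name
9 | dave | 5 | 5 | carol
30 | eve | 1 | 1 | hank
30 | eve | 1 | 1 | hank
3 | carol | 3 | 3 | hank
After GROUP BY (3 rows):
parts.rank | sum_amt
9 | 5
30 | 2
3 | 3
After ORDER BY (3 rows):
parts.rank | sum_amt
9 | 5
3 | 3
30 | 2

== RESULT ==
parts.rank | sum_amt
9 | 5
3 | 3
30 | 2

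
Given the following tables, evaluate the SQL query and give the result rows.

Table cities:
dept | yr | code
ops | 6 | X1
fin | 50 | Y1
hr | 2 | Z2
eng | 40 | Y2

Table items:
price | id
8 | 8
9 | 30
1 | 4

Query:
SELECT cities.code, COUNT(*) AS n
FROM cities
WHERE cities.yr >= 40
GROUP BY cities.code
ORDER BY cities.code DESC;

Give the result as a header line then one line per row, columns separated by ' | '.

== RESULT ==
cities.code | n
Y2 | 1
Y1 | 1

Derivation:
After WHERE (2 rows):
cities.dept | cities.yr | cities.code
fin | 50 | Y1
eng | 40 | Y2
After GROUP BY (2 rows):
cities.code | n
Y1 | 1
Y2 | 1
After ORDER BY (2 rows):
cities.code | n
Y2 | 1
Y1 | 1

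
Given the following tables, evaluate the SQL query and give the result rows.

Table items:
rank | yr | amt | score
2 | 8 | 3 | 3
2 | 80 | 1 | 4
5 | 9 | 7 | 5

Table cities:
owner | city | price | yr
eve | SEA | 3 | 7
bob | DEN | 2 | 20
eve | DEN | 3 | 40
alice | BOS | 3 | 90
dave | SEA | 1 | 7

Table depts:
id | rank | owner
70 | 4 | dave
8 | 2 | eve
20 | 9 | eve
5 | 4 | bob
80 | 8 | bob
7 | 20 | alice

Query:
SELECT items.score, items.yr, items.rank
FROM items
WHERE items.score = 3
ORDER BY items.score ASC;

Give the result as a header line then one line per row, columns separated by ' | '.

== RESULT ==
items.score | items.yr | items.rank
3 | 8 | 2

Derivation:
After WHERE (1 rows):
items.rank | items.yr | items.amt | items.score
2 | 8 | 3 | 3
After SELECT (1 rows):
items.score | items.yr | items.rank
3 | 8 | 2
After ORDER BY (1 rows):
items.score | items.yr | items.rank
3 | 8 | 2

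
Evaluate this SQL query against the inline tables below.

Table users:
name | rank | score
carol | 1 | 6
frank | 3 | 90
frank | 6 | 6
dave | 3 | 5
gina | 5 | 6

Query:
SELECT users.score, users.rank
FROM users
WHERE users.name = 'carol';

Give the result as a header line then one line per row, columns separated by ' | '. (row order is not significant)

== RESULT ==
users.score | users.rank
6 | 1

Derivation:
After WHERE (1 rows):
users.name | users.rank | users.score
carol | 1 | 6
After SELECT (1 rows):
users.score | users.rank
6 | 1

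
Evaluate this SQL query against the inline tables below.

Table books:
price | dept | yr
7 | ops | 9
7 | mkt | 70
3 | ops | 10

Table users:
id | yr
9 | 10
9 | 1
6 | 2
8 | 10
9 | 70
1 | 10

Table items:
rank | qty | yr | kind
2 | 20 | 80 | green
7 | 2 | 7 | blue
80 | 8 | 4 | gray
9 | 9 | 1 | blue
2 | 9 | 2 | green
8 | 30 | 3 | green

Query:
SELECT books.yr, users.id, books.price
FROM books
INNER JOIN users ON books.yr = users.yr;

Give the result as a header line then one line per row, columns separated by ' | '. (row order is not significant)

After JOIN users (4 rows):
books.price | books.dept | books.yr | users.id | users.yr
7 | mkt | 70 | 9 | 70
3 | ops | 10 | 9 | 10
3 | ops | 10 | 8 | 10
3 | ops | 10 | 1 | 10
After SELECT (4 rows):
books.yr | users.id | books.price
70 | 9 | 7
10 | 9 | 3
10 | 8 | 3
10 | 1 | 3

== RESULT ==
books.yr | users.id | books.price
70 | 9 | 7
10 | 9 | 3
10 | 8 | 3
10 | 1 | 3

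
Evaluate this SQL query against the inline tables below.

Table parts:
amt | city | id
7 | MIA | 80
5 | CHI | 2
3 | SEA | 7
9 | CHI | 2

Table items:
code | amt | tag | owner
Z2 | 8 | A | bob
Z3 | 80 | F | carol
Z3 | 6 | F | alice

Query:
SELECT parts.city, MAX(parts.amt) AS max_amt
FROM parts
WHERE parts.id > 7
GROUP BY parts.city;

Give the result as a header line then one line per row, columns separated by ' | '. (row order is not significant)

After WHERE (1 rows):
parts.amt | parts.city | parts.id
7 | MIA | 80
After GROUP BY (1 rows):
parts.city | max_amt
MIA | 7

== RESULT ==
parts.city | max_amt
MIA | 7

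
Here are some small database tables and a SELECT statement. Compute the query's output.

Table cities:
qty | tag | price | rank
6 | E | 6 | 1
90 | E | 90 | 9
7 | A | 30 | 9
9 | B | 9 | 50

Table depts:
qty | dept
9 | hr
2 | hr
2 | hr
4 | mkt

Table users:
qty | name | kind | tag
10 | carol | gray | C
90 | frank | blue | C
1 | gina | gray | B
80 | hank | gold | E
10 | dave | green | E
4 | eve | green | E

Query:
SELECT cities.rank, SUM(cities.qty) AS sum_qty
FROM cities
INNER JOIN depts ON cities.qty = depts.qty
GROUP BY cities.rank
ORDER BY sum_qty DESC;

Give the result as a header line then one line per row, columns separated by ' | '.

== RESULT ==
cities.rank | sum_qty
50 | 9

Derivation:
After JOIN depts (1 rows):
cities.qty | cities.tag | cities.price | cities.rank | depts.qty | depts.dept
9 | B | 9 | 50 | 9 | hr
After GROUP BY (1 rows):
cities.rank | sum_qty
50 | 9
After ORDER BY (1 rows):
cities.rank | sum_qty
50 | 9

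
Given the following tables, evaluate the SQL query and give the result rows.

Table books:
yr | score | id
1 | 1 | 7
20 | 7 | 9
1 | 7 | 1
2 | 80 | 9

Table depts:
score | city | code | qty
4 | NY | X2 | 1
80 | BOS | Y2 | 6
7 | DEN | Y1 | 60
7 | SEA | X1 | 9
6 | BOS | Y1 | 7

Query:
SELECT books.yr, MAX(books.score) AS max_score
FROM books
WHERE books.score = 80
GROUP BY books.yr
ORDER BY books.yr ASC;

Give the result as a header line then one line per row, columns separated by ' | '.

== RESULT ==
books.yr | max_score
2 | 80

Derivation:
After WHERE (1 rows):
books.yr | books.score | books.id
2 | 80 | 9
After GROUP BY (1 rows):
books.yr | max_score
2 | 80
After ORDER BY (1 rows):
books.yr | max_score
2 | 80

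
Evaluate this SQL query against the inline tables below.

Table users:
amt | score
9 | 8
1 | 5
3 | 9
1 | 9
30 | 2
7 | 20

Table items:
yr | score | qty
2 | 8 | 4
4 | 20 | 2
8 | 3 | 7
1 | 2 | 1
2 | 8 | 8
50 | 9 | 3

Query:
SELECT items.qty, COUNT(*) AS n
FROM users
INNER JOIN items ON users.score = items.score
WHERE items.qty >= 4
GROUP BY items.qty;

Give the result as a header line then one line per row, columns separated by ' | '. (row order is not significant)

After JOIN items (6 rows):
users.amt | users.score | items.yr | items.score | items.qty
9 | 8 | 2 | 8 | 4
9 | 8 | 2 | 8 | 8
3 | 9 | 50 | 9 | 3
1 | 9 | 50 | 9 | 3
30 | 2 | 1 | 2 | 1
7 | 20 | 4 | 20 | 2
After WHERE (2 rows):
users.amt | users.score | items.yr | items.score | items.qty
9 | 8 | 2 | 8 | 4
9 | 8 | 2 | 8 | 8
After GROUP BY (2 rows):
items.qty | n
4 | 1
8 | 1

== RESULT ==
items.qty | n
4 | 1
8 | 1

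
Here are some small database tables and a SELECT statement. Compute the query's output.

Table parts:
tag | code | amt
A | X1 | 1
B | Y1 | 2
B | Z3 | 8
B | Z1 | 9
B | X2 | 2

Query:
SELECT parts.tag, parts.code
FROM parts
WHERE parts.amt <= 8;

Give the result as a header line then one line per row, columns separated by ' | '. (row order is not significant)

After WHERE (4 rows):
parts.tag | parts.code | parts.amt
A | X1 | 1
B | Y1 | 2
B | Z3 | 8
B | X2 | 2
After SELECT (4 rows):
parts.tag | parts.code
A | X1
B | Y1
B | Z3
B | X2

== RESULT ==
parts.tag | parts.code
A | X1
B | Y1
B | Z3
B | X2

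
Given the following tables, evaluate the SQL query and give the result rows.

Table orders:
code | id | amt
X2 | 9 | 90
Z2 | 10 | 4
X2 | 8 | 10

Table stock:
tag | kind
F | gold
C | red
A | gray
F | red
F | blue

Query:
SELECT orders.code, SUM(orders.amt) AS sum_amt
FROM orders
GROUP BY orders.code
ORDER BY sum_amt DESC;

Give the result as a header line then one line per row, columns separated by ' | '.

== RESULT ==
orders.code | sum_amt
X2 | 100
Z2 | 4

Derivation:
After GROUP BY (2 rows):
orders.code | sum_amt
X2 | 100
Z2 | 4
After ORDER BY (2 rows):
orders.code | sum_amt
X2 | 100
Z2 | 4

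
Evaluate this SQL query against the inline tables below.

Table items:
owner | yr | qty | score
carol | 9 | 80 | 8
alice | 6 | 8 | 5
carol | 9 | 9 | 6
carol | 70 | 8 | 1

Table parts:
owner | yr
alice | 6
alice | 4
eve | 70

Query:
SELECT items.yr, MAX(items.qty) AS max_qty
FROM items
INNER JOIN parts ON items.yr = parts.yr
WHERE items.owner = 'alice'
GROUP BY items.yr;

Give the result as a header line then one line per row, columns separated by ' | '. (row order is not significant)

== RESULT ==
items.yr | max_qty
6 | 8

Derivation:
After JOIN parts (2 rows):
items.owner | items.yr | items.qty | items.score | parts.owner | parts.yr
alice | 6 | 8 | 5 | alice | 6
carol | 70 | 8 | 1 | eve | 70
After WHERE (1 rows):
items.owner | items.yr | items.qty | items.score | parts.owner | parts.yr
alice | 6 | 8 | 5 | alice | 6
After GROUP BY (1 rows):
items.yr | max_qty
6 | 8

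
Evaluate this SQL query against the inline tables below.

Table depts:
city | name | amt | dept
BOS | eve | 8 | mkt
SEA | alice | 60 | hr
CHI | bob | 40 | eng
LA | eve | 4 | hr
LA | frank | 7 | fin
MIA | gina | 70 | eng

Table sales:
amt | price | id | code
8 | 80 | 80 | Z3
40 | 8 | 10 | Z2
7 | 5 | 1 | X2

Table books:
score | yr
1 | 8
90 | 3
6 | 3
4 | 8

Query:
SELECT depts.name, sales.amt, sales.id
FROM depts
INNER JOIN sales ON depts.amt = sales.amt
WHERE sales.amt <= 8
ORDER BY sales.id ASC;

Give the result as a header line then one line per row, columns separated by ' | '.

After JOIN sales (3 rows):
depts.city | depts.name | depts.amt | depts.dept | sales.amt | sales.price | sales.id | sales.code
BOS | eve | 8 | mkt | 8 | 80 | 80 | Z3
CHI | bob | 40 | eng | 40 | 8 | 10 | Z2
LA | frank | 7 | fin | 7 | 5 | 1 | X2
After WHERE (2 rows):
depts.city | depts.name | depts.amt | depts.dept | sales.amt | sales.price | sales.id | sales.code
BOS | eve | 8 | mkt | 8 | 80 | 80 | Z3
LA | frank | 7 | fin | 7 | 5 | 1 | X2
After SELECT (2 rows):
depts.name | sales.amt | sales.id
eve | 8 | 80
frank | 7 | 1
After ORDER BY (2 rows):
depts.name | sales.amt | sales.id
frank | 7 | 1
eve | 8 | 80

== RESULT ==
depts.name | sales.amt | sales.id
frank | 7 | 1
eve | 8 | 80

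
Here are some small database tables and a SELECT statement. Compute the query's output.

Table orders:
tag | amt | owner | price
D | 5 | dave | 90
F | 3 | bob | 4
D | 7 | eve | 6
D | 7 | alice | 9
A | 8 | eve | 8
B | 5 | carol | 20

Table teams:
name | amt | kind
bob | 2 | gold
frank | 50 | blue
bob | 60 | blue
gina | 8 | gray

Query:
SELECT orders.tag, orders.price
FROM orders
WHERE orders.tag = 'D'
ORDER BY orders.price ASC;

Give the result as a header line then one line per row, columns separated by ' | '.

After WHERE (3 rows):
orders.tag | orders.amt | orders.owner | orders.price
D | 5 | dave | 90
D | 7 | eve | 6
D | 7 | alice | 9
After SELECT (3 rows):
orders.tag | orders.price
D | 90
D | 6
D | 9
After ORDER BY (3 rows):
orders.tag | orders.price
D | 6
D | 9
D | 90

== RESULT ==
orders.tag | orders.price
D | 6
D | 9
D | 90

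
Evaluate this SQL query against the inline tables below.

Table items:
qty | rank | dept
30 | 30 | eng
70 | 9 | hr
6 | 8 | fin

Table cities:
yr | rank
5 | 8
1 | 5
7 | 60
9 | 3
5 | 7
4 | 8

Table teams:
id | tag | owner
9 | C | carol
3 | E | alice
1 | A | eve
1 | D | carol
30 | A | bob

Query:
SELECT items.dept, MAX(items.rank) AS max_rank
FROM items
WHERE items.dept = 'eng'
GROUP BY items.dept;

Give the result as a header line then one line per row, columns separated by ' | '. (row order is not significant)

== RESULT ==
items.dept | max_rank
eng | 30

Derivation:
After WHERE (1 rows):
items.qty | items.rank | items.dept
30 | 30 | eng
After GROUP BY (1 rows):
items.dept | max_rank
eng | 30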